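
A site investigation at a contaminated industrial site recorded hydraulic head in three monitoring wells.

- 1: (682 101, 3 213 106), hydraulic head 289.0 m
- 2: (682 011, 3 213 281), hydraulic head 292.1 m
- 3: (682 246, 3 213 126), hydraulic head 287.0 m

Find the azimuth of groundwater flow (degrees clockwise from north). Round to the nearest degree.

123°

Differences from 1: to 2 (Δx, Δy, Δh) = (-90, 175, +3.1); to 3 = (145, 20, -2.0).
Determinant of the coordinate differences = (-90)·20 − 145·175 = -27175.
∂h/∂x = [(+3.1)·20 − (-2.0)·175] / -27175 = -0.01516
∂h/∂y = [(-90)·(-2.0) − 145·(+3.1)] / -27175 = +0.009917
Flow direction (−∇h) has components (+0.01516 E, -0.009917 N).
Azimuth = atan2(E, N) = atan2(+0.01516, -0.009917) = 123.2° ≈ 123°.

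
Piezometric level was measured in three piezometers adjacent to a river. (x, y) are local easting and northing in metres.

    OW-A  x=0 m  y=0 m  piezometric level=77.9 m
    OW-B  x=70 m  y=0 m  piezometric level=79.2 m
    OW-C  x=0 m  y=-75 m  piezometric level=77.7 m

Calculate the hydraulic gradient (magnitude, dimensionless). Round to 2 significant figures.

0.019

∂h/∂x = (79.2 − 77.9) / (70 − 0) = +0.01857
∂h/∂y = (77.7 − 77.9) / (-75 − 0) = +0.002667
|∇h| = √(0.01857² + 0.002667²) = 0.01876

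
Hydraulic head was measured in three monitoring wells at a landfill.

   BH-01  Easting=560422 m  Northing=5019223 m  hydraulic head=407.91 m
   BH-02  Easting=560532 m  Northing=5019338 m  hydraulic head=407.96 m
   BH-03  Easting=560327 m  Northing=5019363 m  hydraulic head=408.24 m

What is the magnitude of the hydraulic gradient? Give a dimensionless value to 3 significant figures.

0.00195

Differences from BH-01: to BH-02 (Δx, Δy, Δh) = (110, 115, +0.05); to BH-03 = (-95, 140, +0.33).
Solve a·Δx + b·Δy = Δh: det = 110·140 − (-95)·115 = 26325.
∂h/∂x = [(+0.05)·140 − (+0.33)·115] / 26325 = -0.001176
∂h/∂y = [110·(+0.33) − (-95)·(+0.05)] / 26325 = +0.001559
|∇h| = √(-0.001176² + 0.001559²) = 0.001953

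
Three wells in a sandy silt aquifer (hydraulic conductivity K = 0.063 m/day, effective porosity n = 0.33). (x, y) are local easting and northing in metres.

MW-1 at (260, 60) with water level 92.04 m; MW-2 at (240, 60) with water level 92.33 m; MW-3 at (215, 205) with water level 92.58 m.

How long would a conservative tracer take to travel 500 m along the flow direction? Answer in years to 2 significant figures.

Differences from MW-1: to MW-2 (Δx, Δy, Δh) = (-20, 0, +0.29); to MW-3 = (-45, 145, +0.54).
Solve a·Δx + b·Δy = Δh: det = (-20)·145 − (-45)·0 = -2900.
∂h/∂x = [(+0.29)·145 − (+0.54)·0] / -2900 = -0.01450
∂h/∂y = [(-20)·(+0.54) − (-45)·(+0.29)] / -2900 = -0.0007759
|∇h| = √(-0.01450² + -0.0007759²) = 0.01452
Seepage velocity v = K·i/n = 0.063 × 0.01452 / 0.33 = 0.002772 m/day.
t = 500 / 0.002772 = 1.804e+05 days = 494 years.

490 years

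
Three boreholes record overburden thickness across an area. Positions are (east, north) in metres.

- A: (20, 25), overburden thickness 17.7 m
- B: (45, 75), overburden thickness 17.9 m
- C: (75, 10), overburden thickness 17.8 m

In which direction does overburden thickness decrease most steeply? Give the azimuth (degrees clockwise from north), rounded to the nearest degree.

223°

With d = a·x + b·y + c and A as origin, the differences give:
  25·a + 50·b = +0.2
  55·a + (-15)·b = +0.1
Eliminate b (×(-15) and ×50, subtract): -3125·a = -8.00 → a = ∂d/∂x = +0.002560
Back-substitute: b = ∂d/∂y = +0.002720.
Steepest decrease is along −∇f: components (-0.002560 E, -0.002720 N).
Azimuth = atan2(-0.002560, -0.002720) = 223.3° ≈ 223°.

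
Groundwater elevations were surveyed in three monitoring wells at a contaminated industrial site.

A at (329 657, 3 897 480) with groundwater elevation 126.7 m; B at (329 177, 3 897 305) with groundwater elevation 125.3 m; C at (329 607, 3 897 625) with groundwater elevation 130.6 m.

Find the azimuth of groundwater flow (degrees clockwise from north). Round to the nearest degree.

166°

Differences from A: to B (Δx, Δy, Δh) = (-480, -175, -1.4); to C = (-50, 145, +3.9).
Determinant of the coordinate differences = (-480)·145 − (-50)·(-175) = -78350.
∂h/∂x = [(-1.4)·145 − (+3.9)·(-175)] / -78350 = -0.006120
∂h/∂y = [(-480)·(+3.9) − (-50)·(-1.4)] / -78350 = +0.02479
Flow direction (−∇h) has components (+0.006120 E, -0.02479 N).
Azimuth = atan2(E, N) = atan2(+0.006120, -0.02479) = 166.1° ≈ 166°.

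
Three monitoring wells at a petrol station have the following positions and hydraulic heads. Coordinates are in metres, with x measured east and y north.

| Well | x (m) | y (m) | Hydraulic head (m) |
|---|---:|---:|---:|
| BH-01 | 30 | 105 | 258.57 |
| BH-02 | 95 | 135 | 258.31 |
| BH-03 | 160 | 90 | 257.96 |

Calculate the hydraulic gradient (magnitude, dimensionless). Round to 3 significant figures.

Differences from BH-01: to BH-02 (Δx, Δy, Δh) = (65, 30, -0.26); to BH-03 = (130, -15, -0.61).
Determinant of the coordinate differences = 65·(-15) − 130·30 = -4875.
∂h/∂x = [(-0.26)·(-15) − (-0.61)·30] / -4875 = -0.004554
∂h/∂y = [65·(-0.61) − 130·(-0.26)] / -4875 = +0.001200
|∇h| = √(-0.004554² + 0.001200²) = 0.004709

0.00471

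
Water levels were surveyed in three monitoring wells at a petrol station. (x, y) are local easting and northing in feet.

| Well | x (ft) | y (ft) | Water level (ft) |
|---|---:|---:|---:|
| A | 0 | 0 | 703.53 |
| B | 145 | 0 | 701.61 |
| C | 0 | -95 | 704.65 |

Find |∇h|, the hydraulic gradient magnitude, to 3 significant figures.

∂h/∂x = (701.61 − 703.53) / (145 − 0) = -0.01324
∂h/∂y = (704.65 − 703.53) / (-95 − 0) = -0.01179
|∇h| = √(-0.01324² + -0.01179²) = 0.01773

0.0177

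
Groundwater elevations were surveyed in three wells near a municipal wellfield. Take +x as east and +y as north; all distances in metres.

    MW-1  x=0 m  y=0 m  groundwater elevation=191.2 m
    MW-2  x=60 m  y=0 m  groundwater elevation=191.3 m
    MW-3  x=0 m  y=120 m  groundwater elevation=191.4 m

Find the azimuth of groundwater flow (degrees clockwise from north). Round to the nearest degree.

∂h/∂x = (191.3 − 191.2) / (60 − 0) = +0.001667
∂h/∂y = (191.4 − 191.2) / (120 − 0) = +0.001667
Flow direction (−∇h) has components (-0.001667 E, -0.001667 N).
Azimuth = atan2(E, N) = atan2(-0.001667, -0.001667) = 225.0° ≈ 225°.

225°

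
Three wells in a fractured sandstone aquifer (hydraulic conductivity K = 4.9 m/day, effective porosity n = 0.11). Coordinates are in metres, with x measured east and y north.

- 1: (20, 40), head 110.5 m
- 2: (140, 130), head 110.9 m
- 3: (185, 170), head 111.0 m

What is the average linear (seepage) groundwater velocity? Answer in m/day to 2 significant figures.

Differences from 1: to 2 (Δx, Δy, Δh) = (120, 90, +0.4); to 3 = (165, 130, +0.5).
Determinant of the coordinate differences = 120·130 − 165·90 = 750.
∂h/∂x = [(+0.4)·130 − (+0.5)·90] / 750 = +0.009333
∂h/∂y = [120·(+0.5) − 165·(+0.4)] / 750 = -0.008000
|∇h| = √(0.009333² + -0.008000²) = 0.01229
Seepage velocity v = K·i/n = 4.9 × 0.01229 / 0.11 = 0.5475 m/day.

0.55 m/day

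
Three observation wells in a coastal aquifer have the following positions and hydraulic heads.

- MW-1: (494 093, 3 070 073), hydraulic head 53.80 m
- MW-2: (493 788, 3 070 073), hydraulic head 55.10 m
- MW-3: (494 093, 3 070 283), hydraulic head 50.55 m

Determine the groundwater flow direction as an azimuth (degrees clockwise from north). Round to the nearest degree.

015°

∂h/∂x = (55.10 − 53.80) / (493788 − 494093) = -0.004262
∂h/∂y = (50.55 − 53.80) / (3070283 − 3070073) = -0.01548
Flow direction (−∇h) has components (+0.004262 E, +0.01548 N).
Azimuth = atan2(E, N) = atan2(+0.004262, +0.01548) = 15.4° ≈ 015°.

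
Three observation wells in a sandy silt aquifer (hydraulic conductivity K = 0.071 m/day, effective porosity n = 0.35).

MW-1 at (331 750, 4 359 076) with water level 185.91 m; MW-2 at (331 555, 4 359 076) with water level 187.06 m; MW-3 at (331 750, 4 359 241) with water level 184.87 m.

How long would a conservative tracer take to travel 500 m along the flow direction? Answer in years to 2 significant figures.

780 years

∂h/∂x = (187.06 − 185.91) / (331555 − 331750) = -0.005897
∂h/∂y = (184.87 − 185.91) / (4359241 − 4359076) = -0.006303
|∇h| = √(-0.005897² + -0.006303²) = 0.008631
Seepage velocity v = K·i/n = 0.071 × 0.008631 / 0.35 = 0.001751 m/day.
t = 500 / 0.001751 = 2.856e+05 days = 782 years.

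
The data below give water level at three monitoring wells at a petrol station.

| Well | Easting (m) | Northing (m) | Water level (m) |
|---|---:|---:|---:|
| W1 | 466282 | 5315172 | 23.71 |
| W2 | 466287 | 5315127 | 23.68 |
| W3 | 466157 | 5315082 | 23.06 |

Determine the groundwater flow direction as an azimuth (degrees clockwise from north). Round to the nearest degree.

With h = a·x + b·y + c and W1 as origin, the differences give:
  5·a + (-45)·b = -0.03
  (-125)·a + (-90)·b = -0.65
Eliminate b (×(-90) and ×(-45), subtract): -6075·a = -26.550 → a = ∂h/∂x = +0.004370
Back-substitute: b = ∂h/∂y = +0.001152.
Flow direction (−∇h) has components (-0.004370 E, -0.001152 N).
Azimuth = atan2(E, N) = atan2(-0.004370, -0.001152) = 255.2° ≈ 255°.

255°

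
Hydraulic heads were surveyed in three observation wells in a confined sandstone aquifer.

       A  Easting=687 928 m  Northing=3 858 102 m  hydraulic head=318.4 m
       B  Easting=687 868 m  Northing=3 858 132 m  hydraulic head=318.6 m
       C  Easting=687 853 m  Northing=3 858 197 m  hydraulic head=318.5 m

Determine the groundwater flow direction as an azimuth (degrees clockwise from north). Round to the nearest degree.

061°

Taking A as reference: B−A = (-60, 30, +0.2); C−A = (-75, 95, +0.1).
Determinant of the coordinate differences = (-60)·95 − (-75)·30 = -3450.
∂h/∂x = [(+0.2)·95 − (+0.1)·30] / -3450 = -0.004638
∂h/∂y = [(-60)·(+0.1) − (-75)·(+0.2)] / -3450 = -0.002609
Flow direction (−∇h) has components (+0.004638 E, +0.002609 N).
Azimuth = atan2(E, N) = atan2(+0.004638, +0.002609) = 60.6° ≈ 061°.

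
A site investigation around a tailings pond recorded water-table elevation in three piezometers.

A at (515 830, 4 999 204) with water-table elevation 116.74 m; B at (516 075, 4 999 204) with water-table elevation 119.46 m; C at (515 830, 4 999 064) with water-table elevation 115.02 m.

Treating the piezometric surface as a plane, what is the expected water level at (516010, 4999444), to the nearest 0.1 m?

121.7 m

∂h/∂x = (119.46 − 116.74) / (516075 − 515830) = +0.01110
∂h/∂y = (115.02 − 116.74) / (4999064 − 4999204) = +0.01229
h(516010, 4999444) = 116.74 + (+0.01110)·(180) + (+0.01229)·(240) = 116.74 +1.998 +2.949 = 121.687 m.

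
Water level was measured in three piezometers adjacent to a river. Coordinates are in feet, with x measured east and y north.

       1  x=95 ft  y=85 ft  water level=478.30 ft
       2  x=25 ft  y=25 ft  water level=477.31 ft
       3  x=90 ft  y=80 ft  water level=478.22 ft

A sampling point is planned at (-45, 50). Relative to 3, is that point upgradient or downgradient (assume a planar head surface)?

Taking 1 as reference: 2−1 = (-70, -60, -0.99); 3−1 = (-5, -5, -0.08).
Solve a·Δx + b·Δy = Δh: det = (-70)·(-5) − (-5)·(-60) = 50.
∂h/∂x = [(-0.99)·(-5) − (-0.08)·(-60)] / 50 = +0.003000
∂h/∂y = [(-70)·(-0.08) − (-5)·(-0.99)] / 50 = +0.01300
Head at (-45, 50) = 478.30 + (+0.003000)·(-140) + (+0.01300)·(-35) = 477.42 ft.
That is lower than the 478.22 ft at 3, so the point is downgradient.

downgradient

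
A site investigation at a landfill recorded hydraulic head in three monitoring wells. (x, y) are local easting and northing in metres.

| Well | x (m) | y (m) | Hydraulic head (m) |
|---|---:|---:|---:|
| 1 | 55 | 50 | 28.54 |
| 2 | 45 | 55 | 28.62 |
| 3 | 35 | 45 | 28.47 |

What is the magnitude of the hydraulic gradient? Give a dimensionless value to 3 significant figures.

0.0153

Differences from 1: to 2 (Δx, Δy, Δh) = (-10, 5, +0.08); to 3 = (-20, -5, -0.07).
Solve a·Δx + b·Δy = Δh: det = (-10)·(-5) − (-20)·5 = 150.
∂h/∂x = [(+0.08)·(-5) − (-0.07)·5] / 150 = -0.0003333
∂h/∂y = [(-10)·(-0.07) − (-20)·(+0.08)] / 150 = +0.01533
|∇h| = √(-0.0003333² + 0.01533²) = 0.01533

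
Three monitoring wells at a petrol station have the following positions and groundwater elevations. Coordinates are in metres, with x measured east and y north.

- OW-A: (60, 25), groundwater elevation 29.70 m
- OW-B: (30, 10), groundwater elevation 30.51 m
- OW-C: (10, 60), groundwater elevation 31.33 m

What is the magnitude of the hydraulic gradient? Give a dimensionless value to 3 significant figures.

Taking OW-A as reference: OW-B−OW-A = (-30, -15, +0.81); OW-C−OW-A = (-50, 35, +1.63).
Determinant of the coordinate differences = (-30)·35 − (-50)·(-15) = -1800.
∂h/∂x = [(+0.81)·35 − (+1.63)·(-15)] / -1800 = -0.02933
∂h/∂y = [(-30)·(+1.63) − (-50)·(+0.81)] / -1800 = +0.004667
|∇h| = √(-0.02933² + 0.004667²) = 0.0297

0.0297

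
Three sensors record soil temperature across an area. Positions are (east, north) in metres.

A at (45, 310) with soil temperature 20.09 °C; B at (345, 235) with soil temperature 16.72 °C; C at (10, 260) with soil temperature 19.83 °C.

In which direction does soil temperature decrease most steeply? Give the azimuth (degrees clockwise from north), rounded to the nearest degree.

143°

With T = a·x + b·y + c and A as origin, the differences give:
  300·a + (-75)·b = -3.37
  (-35)·a + (-50)·b = -0.26
Eliminate b (×(-50) and ×(-75), subtract): -17625·a = 149.000 → a = ∂T/∂x = -0.008454
Back-substitute: b = ∂T/∂y = +0.01112.
Steepest decrease is along −∇f: components (+0.008454 E, -0.01112 N).
Azimuth = atan2(+0.008454, -0.01112) = 142.8° ≈ 143°.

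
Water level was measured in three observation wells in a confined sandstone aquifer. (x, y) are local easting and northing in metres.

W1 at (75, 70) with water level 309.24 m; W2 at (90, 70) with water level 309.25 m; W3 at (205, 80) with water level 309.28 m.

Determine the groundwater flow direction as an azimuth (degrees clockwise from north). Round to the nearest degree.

With h = a·x + b·y + c and W1 as origin, the differences give:
  15·a + 0·b = +0.01
  130·a + 10·b = +0.04
Eliminate b (×10 and ×0, subtract): 150·a = 0.100 → a = ∂h/∂x = +0.0006667
Back-substitute: b = ∂h/∂y = -0.004667.
Flow direction (−∇h) has components (-0.0006667 E, +0.004667 N).
Azimuth = atan2(E, N) = atan2(-0.0006667, +0.004667) = 351.9° ≈ 352°.

352°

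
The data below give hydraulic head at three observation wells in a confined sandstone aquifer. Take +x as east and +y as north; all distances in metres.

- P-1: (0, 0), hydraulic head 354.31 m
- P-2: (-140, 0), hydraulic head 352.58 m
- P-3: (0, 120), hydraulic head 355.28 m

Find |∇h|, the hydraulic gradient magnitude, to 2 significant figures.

∂h/∂x = (352.58 − 354.31) / (-140 − 0) = +0.01236
∂h/∂y = (355.28 − 354.31) / (120 − 0) = +0.008083
|∇h| = √(0.01236² + 0.008083²) = 0.01477

0.015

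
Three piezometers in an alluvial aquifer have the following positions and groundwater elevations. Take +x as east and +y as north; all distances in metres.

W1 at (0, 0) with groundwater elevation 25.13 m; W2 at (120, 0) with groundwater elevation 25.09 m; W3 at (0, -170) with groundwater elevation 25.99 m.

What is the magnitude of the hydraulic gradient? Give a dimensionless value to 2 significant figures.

∂h/∂x = (25.09 − 25.13) / (120 − 0) = -0.0003333
∂h/∂y = (25.99 − 25.13) / (-170 − 0) = -0.005059
|∇h| = √(-0.0003333² + -0.005059²) = 0.00507

0.0051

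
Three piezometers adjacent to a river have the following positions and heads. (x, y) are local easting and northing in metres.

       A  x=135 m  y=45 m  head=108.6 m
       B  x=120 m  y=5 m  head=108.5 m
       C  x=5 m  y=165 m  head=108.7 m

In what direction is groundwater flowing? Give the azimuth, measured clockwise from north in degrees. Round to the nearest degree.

Differences from A: to B (Δx, Δy, Δh) = (-15, -40, -0.1); to C = (-130, 120, +0.1).
Solve a·Δx + b·Δy = Δh: det = (-15)·120 − (-130)·(-40) = -7000.
∂h/∂x = [(-0.1)·120 − (+0.1)·(-40)] / -7000 = +0.001143
∂h/∂y = [(-15)·(+0.1) − (-130)·(-0.1)] / -7000 = +0.002071
Flow direction (−∇h) has components (-0.001143 E, -0.002071 N).
Azimuth = atan2(E, N) = atan2(-0.001143, -0.002071) = 208.9° ≈ 209°.

209°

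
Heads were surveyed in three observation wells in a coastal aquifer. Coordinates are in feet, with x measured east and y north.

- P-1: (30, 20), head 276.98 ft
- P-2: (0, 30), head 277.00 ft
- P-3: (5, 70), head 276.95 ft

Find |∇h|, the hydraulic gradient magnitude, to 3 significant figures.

0.00153

Taking P-1 as reference: P-2−P-1 = (-30, 10, +0.02); P-3−P-1 = (-25, 50, -0.03).
Determinant of the coordinate differences = (-30)·50 − (-25)·10 = -1250.
∂h/∂x = [(+0.02)·50 − (-0.03)·10] / -1250 = -0.001040
∂h/∂y = [(-30)·(-0.03) − (-25)·(+0.02)] / -1250 = -0.001120
|∇h| = √(-0.001040² + -0.001120²) = 0.001528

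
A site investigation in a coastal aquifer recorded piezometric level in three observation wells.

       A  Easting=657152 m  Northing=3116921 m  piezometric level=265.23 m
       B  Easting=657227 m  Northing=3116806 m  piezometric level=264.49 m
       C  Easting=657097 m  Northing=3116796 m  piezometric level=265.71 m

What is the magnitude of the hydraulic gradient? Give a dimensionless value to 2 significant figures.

Taking A as reference: B−A = (75, -115, -0.74); C−A = (-55, -125, +0.48).
Solve a·Δx + b·Δy = Δh: det = 75·(-125) − (-55)·(-115) = -15700.
∂h/∂x = [(-0.74)·(-125) − (+0.48)·(-115)] / -15700 = -0.009408
∂h/∂y = [75·(+0.48) − (-55)·(-0.74)] / -15700 = +0.0002994
|∇h| = √(-0.009408² + 0.0002994²) = 0.009413

0.0094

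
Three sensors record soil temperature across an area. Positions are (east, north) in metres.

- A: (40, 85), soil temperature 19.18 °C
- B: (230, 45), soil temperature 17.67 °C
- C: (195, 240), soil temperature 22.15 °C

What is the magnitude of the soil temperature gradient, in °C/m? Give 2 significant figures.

Taking A as reference: B−A = (190, -40, -1.51); C−A = (155, 155, +2.97).
Solve a·Δx + b·Δy = ΔT: det = 190·155 − 155·(-40) = 35650.
∂T/∂x = [(-1.51)·155 − (+2.97)·(-40)] / 35650 = -0.003233
∂T/∂y = [190·(+2.97) − 155·(-1.51)] / 35650 = +0.02239
|∇f| = √(-0.003233² + 0.02239²) = 0.02262 °C/m

0.023 °C/m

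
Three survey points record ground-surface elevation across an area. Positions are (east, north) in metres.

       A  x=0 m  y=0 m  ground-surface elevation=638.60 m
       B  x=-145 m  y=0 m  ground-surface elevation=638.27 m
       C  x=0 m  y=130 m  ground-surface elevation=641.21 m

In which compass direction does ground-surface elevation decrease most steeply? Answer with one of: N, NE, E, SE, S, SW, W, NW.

S

∂z/∂x = (638.27 − 638.60) / (-145 − 0) = +0.002276
∂z/∂y = (641.21 − 638.60) / (130 − 0) = +0.02008
Steepest decrease is along −∇f = (-0.002276 E, -0.02008 N) → south.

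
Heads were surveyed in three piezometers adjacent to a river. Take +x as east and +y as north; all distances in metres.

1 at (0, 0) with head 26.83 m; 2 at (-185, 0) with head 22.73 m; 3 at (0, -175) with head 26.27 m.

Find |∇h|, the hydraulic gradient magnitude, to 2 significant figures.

0.022

∂h/∂x = (22.73 − 26.83) / (-185 − 0) = +0.02216
∂h/∂y = (26.27 − 26.83) / (-175 − 0) = +0.003200
|∇h| = √(0.02216² + 0.003200²) = 0.02239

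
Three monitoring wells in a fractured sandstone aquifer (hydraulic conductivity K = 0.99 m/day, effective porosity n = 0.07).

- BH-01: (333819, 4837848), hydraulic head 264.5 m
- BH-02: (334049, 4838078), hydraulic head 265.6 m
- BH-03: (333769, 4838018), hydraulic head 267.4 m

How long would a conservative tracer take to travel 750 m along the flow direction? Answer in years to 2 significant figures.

Taking BH-01 as reference: BH-02−BH-01 = (230, 230, +1.1); BH-03−BH-01 = (-50, 170, +2.9).
Determinant of the coordinate differences = 230·170 − (-50)·230 = 50600.
∂h/∂x = [(+1.1)·170 − (+2.9)·230] / 50600 = -0.009486
∂h/∂y = [230·(+2.9) − (-50)·(+1.1)] / 50600 = +0.01427
|∇h| = √(-0.009486² + 0.01427²) = 0.01714
Seepage velocity v = K·i/n = 0.99 × 0.01714 / 0.07 = 0.2424 m/day.
t = 750 / 0.2424 = 3094 days = 8.47 years.

8.5 years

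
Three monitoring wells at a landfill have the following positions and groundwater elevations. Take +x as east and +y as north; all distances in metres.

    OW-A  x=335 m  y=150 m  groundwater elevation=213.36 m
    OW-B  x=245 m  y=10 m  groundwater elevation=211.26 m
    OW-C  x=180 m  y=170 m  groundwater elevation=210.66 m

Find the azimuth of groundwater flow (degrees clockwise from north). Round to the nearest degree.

259°

Three-point gradient (reference OW-A): Δ to OW-B = (-90, -140, -2.10), Δ to OW-C = (-155, 20, -2.70).
∂h/∂x = +0.01787, ∂h/∂y = +0.003511 (det = -23500).
Flow direction (−∇h) has components (-0.01787 E, -0.003511 N).
Azimuth = atan2(E, N) = atan2(-0.01787, -0.003511) = 258.9° ≈ 259°.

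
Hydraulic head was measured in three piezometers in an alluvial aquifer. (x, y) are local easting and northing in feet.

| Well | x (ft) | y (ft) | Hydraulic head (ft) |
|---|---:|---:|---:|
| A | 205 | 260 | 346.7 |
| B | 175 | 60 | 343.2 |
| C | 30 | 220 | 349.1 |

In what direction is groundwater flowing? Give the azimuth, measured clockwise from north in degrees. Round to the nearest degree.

138°

Differences from A: to B (Δx, Δy, Δh) = (-30, -200, -3.5); to C = (-175, -40, +2.4).
Determinant of the coordinate differences = (-30)·(-40) − (-175)·(-200) = -33800.
∂h/∂x = [(-3.5)·(-40) − (+2.4)·(-200)] / -33800 = -0.01834
∂h/∂y = [(-30)·(+2.4) − (-175)·(-3.5)] / -33800 = +0.02025
Flow direction (−∇h) has components (+0.01834 E, -0.02025 N).
Azimuth = atan2(E, N) = atan2(+0.01834, -0.02025) = 137.8° ≈ 138°.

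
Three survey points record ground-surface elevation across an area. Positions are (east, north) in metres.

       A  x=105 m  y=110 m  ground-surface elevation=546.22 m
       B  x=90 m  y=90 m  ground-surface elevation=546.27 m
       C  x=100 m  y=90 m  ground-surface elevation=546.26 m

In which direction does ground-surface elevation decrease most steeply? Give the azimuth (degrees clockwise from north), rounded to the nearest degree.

Differences from A: to B (Δx, Δy, Δh) = (-15, -20, +0.05); to C = (-5, -20, +0.04).
Determinant of the coordinate differences = (-15)·(-20) − (-5)·(-20) = 200.
∂z/∂x = [(+0.05)·(-20) − (+0.04)·(-20)] / 200 = -0.0010000
∂z/∂y = [(-15)·(+0.04) − (-5)·(+0.05)] / 200 = -0.001750
Steepest decrease is along −∇f: components (+0.0010000 E, +0.001750 N).
Azimuth = atan2(+0.0010000, +0.001750) = 29.7° ≈ 030°.

030°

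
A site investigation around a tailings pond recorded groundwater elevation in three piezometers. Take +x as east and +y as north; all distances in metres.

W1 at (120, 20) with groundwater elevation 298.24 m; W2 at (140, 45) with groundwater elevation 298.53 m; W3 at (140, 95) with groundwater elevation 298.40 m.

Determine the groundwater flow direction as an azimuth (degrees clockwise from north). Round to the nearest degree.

With h = a·x + b·y + c and W1 as origin, the differences give:
  20·a + 25·b = +0.29
  20·a + 75·b = +0.16
Eliminate b (×75 and ×25, subtract): 1000·a = 17.750 → a = ∂h/∂x = +0.01775
Back-substitute: b = ∂h/∂y = -0.002600.
Flow direction (−∇h) has components (-0.01775 E, +0.002600 N).
Azimuth = atan2(E, N) = atan2(-0.01775, +0.002600) = 278.3° ≈ 278°.

278°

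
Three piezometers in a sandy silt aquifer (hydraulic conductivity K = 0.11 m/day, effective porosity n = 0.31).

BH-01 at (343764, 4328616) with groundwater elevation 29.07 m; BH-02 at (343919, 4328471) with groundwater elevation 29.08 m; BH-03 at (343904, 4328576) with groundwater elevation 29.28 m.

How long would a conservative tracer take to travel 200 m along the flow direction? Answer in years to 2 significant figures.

500 years

With h = a·x + b·y + c and BH-01 as origin, the differences give:
  155·a + (-145)·b = +0.01
  140·a + (-40)·b = +0.21
Eliminate b (×(-40) and ×(-145), subtract): 14100·a = 30.050 → a = ∂h/∂x = +0.002131
Back-substitute: b = ∂h/∂y = +0.002209.
|∇h| = √(0.002131² + 0.002209²) = 0.003069
Seepage velocity v = K·i/n = 0.11 × 0.003069 / 0.31 = 0.001089 m/day.
t = 200 / 0.001089 = 1.837e+05 days = 503 years.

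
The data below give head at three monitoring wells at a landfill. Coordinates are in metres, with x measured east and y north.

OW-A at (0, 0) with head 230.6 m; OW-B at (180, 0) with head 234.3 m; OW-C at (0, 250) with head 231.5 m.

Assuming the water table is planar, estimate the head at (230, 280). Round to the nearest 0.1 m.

236.3 m

∂h/∂x = (234.3 − 230.6) / (180 − 0) = +0.02056
∂h/∂y = (231.5 − 230.6) / (250 − 0) = +0.003600
h(230, 280) = 230.6 + (+0.02056)·(230) + (+0.003600)·(280) = 230.6 +4.728 +1.008 = 236.336 m.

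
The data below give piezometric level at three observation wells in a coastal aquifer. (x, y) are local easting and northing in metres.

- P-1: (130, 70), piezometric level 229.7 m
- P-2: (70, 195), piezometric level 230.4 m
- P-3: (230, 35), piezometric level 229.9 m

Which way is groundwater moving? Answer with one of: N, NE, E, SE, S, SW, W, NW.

Differences from P-1: to P-2 (Δx, Δy, Δh) = (-60, 125, +0.7); to P-3 = (100, -35, +0.2).
Determinant of the coordinate differences = (-60)·(-35) − 100·125 = -10400.
∂h/∂x = [(+0.7)·(-35) − (+0.2)·125] / -10400 = +0.004760
∂h/∂y = [(-60)·(+0.2) − 100·(+0.7)] / -10400 = +0.007885
Flow = −∇h = (-0.004760 east, -0.007885 north), which points southwest.

SW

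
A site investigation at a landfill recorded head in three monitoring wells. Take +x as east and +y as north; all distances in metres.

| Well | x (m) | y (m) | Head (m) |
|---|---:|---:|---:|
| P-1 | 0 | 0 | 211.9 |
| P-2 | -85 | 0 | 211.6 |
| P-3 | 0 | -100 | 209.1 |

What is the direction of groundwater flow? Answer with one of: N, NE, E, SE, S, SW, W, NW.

∂h/∂x = (211.6 − 211.9) / (-85 − 0) = +0.003529
∂h/∂y = (209.1 − 211.9) / (-100 − 0) = +0.02800
Flow = −∇h = (-0.003529 east, -0.02800 north), which points south.

S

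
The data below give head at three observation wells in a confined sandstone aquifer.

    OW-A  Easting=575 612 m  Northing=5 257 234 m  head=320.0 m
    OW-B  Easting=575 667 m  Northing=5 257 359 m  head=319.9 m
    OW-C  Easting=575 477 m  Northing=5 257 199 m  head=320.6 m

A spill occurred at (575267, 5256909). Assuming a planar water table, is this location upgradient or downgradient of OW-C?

Differences from OW-A: to OW-B (Δx, Δy, Δh) = (55, 125, -0.1); to OW-C = (-135, -35, +0.6).
Determinant of the coordinate differences = 55·(-35) − (-135)·125 = 14950.
∂h/∂x = [(-0.1)·(-35) − (+0.6)·125] / 14950 = -0.004783
∂h/∂y = [55·(+0.6) − (-135)·(-0.1)] / 14950 = +0.001304
Head at (575267, 5256909) = 320.0 + (-0.004783)·(-345) + (+0.001304)·(-325) = 321.23 m.
That is higher than the 320.6 m at OW-C, so the point is upgradient.

upgradient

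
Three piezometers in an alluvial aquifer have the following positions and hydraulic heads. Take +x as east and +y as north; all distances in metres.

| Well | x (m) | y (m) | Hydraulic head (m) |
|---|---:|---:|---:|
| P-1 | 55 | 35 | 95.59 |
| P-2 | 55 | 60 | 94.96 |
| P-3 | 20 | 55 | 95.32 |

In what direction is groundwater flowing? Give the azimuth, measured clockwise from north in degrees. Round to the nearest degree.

Taking P-1 as reference: P-2−P-1 = (0, 25, -0.63); P-3−P-1 = (-35, 20, -0.27).
Determinant of the coordinate differences = 0·20 − (-35)·25 = 875.
∂h/∂x = [(-0.63)·20 − (-0.27)·25] / 875 = -0.006686
∂h/∂y = [0·(-0.27) − (-35)·(-0.63)] / 875 = -0.02520
Flow direction (−∇h) has components (+0.006686 E, +0.02520 N).
Azimuth = atan2(E, N) = atan2(+0.006686, +0.02520) = 14.9° ≈ 015°.

015°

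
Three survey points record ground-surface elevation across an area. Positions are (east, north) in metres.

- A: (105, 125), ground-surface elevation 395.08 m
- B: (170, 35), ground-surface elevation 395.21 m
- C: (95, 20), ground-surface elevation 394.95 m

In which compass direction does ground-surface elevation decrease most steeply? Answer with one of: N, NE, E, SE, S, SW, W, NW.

W

Differences from A: to B (Δx, Δy, Δh) = (65, -90, +0.13); to C = (-10, -105, -0.13).
Determinant of the coordinate differences = 65·(-105) − (-10)·(-90) = -7725.
∂z/∂x = [(+0.13)·(-105) − (-0.13)·(-90)] / -7725 = +0.003282
∂z/∂y = [65·(-0.13) − (-10)·(+0.13)] / -7725 = +0.0009256
Steepest decrease is along −∇f = (-0.003282 E, -0.0009256 N) → west.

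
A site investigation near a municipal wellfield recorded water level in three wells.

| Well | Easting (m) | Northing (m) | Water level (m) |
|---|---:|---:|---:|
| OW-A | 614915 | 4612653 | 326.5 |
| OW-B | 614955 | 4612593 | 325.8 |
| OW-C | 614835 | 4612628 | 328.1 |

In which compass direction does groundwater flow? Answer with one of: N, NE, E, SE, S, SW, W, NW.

E

Three-point gradient (reference OW-A): Δ to OW-B = (40, -60, -0.7), Δ to OW-C = (-80, -25, +1.6).
∂h/∂x = -0.01957, ∂h/∂y = -0.001379 (det = -5800).
Flow = −∇h = (+0.01957 east, +0.001379 north), which points east.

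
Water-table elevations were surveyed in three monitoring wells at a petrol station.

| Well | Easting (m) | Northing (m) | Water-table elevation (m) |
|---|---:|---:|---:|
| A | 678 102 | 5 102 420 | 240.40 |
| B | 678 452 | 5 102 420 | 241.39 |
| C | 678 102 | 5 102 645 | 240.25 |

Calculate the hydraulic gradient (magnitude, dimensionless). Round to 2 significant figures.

0.0029

∂h/∂x = (241.39 − 240.40) / (678452 − 678102) = +0.002829
∂h/∂y = (240.25 − 240.40) / (5102645 − 5102420) = -0.0006667
|∇h| = √(0.002829² + -0.0006667²) = 0.002906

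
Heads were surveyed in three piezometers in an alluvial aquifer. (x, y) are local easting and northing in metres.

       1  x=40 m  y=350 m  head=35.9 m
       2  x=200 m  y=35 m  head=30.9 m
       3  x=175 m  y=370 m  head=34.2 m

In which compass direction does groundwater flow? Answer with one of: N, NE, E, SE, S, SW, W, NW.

SE

Three-point gradient (reference 1): Δ to 2 = (160, -315, -5.0), Δ to 3 = (135, 20, -1.7).
∂h/∂x = -0.01390, ∂h/∂y = +0.008814 (det = 45725).
Flow = −∇h = (+0.01390 east, -0.008814 north), which points southeast.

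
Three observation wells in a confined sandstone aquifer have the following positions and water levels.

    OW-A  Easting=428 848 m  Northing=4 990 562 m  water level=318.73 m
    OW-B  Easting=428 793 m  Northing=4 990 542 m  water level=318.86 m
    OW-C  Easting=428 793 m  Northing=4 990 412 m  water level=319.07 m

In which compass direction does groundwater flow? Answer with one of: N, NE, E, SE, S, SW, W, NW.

Three-point gradient (reference OW-A): Δ to OW-B = (-55, -20, +0.13), Δ to OW-C = (-55, -150, +0.34).
∂h/∂x = -0.001776, ∂h/∂y = -0.001615 (det = 7150).
Flow = −∇h = (+0.001776 east, +0.001615 north), which points northeast.

NE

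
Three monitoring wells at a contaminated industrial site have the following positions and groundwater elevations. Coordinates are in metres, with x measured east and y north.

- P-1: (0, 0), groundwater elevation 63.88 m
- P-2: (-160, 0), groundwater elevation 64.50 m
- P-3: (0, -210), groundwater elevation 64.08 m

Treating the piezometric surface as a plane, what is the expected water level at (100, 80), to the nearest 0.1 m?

63.4 m

∂h/∂x = (64.50 − 63.88) / (-160 − 0) = -0.003875
∂h/∂y = (64.08 − 63.88) / (-210 − 0) = -0.0009524
h(100, 80) = 63.88 + (-0.003875)·(100) + (-0.0009524)·(80) = 63.88 -0.387 -0.076 = 63.416 m.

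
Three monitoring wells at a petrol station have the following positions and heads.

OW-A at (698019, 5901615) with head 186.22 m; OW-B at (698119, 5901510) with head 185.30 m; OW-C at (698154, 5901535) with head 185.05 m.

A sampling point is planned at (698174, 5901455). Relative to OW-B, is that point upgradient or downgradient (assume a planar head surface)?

With h = a·x + b·y + c and OW-A as origin, the differences give:
  100·a + (-105)·b = -0.92
  135·a + (-80)·b = -1.17
Eliminate b (×(-80) and ×(-105), subtract): 6175·a = -49.250 → a = ∂h/∂x = -0.007976
Back-substitute: b = ∂h/∂y = +0.001166.
Head at (698174, 5901455) = 186.22 + (-0.007976)·(155) + (+0.001166)·(-160) = 184.80 m.
That is lower than the 185.30 m at OW-B, so the point is downgradient.

downgradient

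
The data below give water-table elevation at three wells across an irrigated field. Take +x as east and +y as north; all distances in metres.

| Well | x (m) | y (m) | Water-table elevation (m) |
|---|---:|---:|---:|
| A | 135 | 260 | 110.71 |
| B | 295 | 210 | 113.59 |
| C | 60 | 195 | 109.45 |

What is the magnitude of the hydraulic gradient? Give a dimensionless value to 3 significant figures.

Three-point gradient (reference A): Δ to B = (160, -50, +2.88), Δ to C = (-75, -65, -1.26).
∂h/∂x = +0.01768, ∂h/∂y = -0.001018 (det = -14150).
|∇h| = √(0.01768² + -0.001018²) = 0.01771

0.0177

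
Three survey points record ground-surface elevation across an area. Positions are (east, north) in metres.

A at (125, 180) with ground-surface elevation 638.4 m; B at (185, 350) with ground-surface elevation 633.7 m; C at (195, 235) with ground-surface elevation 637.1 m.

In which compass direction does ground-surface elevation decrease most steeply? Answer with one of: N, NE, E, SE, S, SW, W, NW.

With z = a·x + b·y + c and A as origin, the differences give:
  60·a + 170·b = -4.7
  70·a + 55·b = -1.3
Eliminate b (×55 and ×170, subtract): -8600·a = -37.50 → a = ∂z/∂x = +0.004360
Back-substitute: b = ∂z/∂y = -0.02919.
Steepest decrease is along −∇f = (-0.004360 E, +0.02919 N) → north.

N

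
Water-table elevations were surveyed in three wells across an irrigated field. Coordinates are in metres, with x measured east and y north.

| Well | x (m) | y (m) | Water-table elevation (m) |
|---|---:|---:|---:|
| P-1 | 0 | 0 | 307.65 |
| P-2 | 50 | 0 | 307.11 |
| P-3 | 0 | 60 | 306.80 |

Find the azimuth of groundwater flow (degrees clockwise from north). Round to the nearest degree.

∂h/∂x = (307.11 − 307.65) / (50 − 0) = -0.01080
∂h/∂y = (306.80 − 307.65) / (60 − 0) = -0.01417
Flow direction (−∇h) has components (+0.01080 E, +0.01417 N).
Azimuth = atan2(E, N) = atan2(+0.01080, +0.01417) = 37.3° ≈ 037°.

037°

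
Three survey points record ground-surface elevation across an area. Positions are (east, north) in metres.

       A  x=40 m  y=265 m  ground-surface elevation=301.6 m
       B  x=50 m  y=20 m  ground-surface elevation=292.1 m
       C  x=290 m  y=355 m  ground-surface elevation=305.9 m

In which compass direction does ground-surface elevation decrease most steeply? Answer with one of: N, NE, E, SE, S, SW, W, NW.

S

With z = a·x + b·y + c and A as origin, the differences give:
  10·a + (-245)·b = -9.5
  250·a + 90·b = +4.3
Eliminate b (×90 and ×(-245), subtract): 62150·a = 198.50 → a = ∂z/∂x = +0.003194
Back-substitute: b = ∂z/∂y = +0.03891.
Steepest decrease is along −∇f = (-0.003194 E, -0.03891 N) → south.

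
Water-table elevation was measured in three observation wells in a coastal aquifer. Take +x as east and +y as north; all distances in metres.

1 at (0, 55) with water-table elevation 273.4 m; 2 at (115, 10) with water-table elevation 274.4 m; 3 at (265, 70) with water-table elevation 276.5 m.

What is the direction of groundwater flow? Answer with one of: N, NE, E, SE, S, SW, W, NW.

SW

With h = a·x + b·y + c and 1 as origin, the differences give:
  115·a + (-45)·b = +1.0
  265·a + 15·b = +3.1
Eliminate b (×15 and ×(-45), subtract): 13650·a = 154.50 → a = ∂h/∂x = +0.01132
Back-substitute: b = ∂h/∂y = +0.006703.
Flow = −∇h = (-0.01132 east, -0.006703 north), which points southwest.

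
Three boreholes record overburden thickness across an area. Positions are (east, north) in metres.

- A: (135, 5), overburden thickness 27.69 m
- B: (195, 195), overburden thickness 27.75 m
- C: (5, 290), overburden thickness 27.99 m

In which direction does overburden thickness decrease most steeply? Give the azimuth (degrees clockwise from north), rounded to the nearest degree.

123°

Three-point gradient (reference A): Δ to B = (60, 190, +0.06), Δ to C = (-130, 285, +0.30).
∂d/∂x = -0.0009545, ∂d/∂y = +0.0006172 (det = 41800).
Steepest decrease is along −∇f: components (+0.0009545 E, -0.0006172 N).
Azimuth = atan2(+0.0009545, -0.0006172) = 122.9° ≈ 123°.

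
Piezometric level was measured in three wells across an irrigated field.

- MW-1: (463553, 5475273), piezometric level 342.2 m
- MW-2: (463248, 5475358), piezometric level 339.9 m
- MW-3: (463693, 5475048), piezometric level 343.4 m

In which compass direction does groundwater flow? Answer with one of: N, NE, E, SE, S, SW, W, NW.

With h = a·x + b·y + c and MW-1 as origin, the differences give:
  (-305)·a + 85·b = -2.3
  140·a + (-225)·b = +1.2
Eliminate b (×(-225) and ×85, subtract): 56725·a = 415.50 → a = ∂h/∂x = +0.007325
Back-substitute: b = ∂h/∂y = -0.0007757.
Flow = −∇h = (-0.007325 east, +0.0007757 north), which points west.

W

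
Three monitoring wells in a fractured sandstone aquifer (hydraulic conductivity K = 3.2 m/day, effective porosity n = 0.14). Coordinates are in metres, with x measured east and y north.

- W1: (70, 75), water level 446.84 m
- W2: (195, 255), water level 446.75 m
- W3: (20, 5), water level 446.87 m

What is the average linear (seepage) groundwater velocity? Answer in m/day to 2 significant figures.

Taking W1 as reference: W2−W1 = (125, 180, -0.09); W3−W1 = (-50, -70, +0.03).
Solve a·Δx + b·Δy = Δh: det = 125·(-70) − (-50)·180 = 250.
∂h/∂x = [(-0.09)·(-70) − (+0.03)·180] / 250 = +0.003600
∂h/∂y = [125·(+0.03) − (-50)·(-0.09)] / 250 = -0.003000
|∇h| = √(0.003600² + -0.003000²) = 0.004686
Seepage velocity v = K·i/n = 3.2 × 0.004686 / 0.14 = 0.1071 m/day.

0.11 m/day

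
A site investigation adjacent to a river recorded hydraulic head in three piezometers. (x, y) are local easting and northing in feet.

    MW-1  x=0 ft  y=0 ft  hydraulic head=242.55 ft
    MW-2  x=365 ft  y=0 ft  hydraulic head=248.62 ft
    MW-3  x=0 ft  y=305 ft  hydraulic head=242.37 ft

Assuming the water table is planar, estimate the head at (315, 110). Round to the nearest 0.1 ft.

∂h/∂x = (248.62 − 242.55) / (365 − 0) = +0.01663
∂h/∂y = (242.37 − 242.55) / (305 − 0) = -0.0005902
h(315, 110) = 242.55 + (+0.01663)·(315) + (-0.0005902)·(110) = 242.55 +5.238 -0.065 = 247.724 ft.

247.7 ft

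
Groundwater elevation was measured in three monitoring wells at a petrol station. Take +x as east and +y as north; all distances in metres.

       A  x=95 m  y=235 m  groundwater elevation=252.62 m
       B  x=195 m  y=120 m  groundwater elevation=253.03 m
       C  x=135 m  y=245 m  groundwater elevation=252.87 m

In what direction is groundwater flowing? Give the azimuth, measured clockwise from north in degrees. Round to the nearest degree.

255°

Differences from A: to B (Δx, Δy, Δh) = (100, -115, +0.41); to C = (40, 10, +0.25).
Solve a·Δx + b·Δy = Δh: det = 100·10 − 40·(-115) = 5600.
∂h/∂x = [(+0.41)·10 − (+0.25)·(-115)] / 5600 = +0.005866
∂h/∂y = [100·(+0.25) − 40·(+0.41)] / 5600 = +0.001536
Flow direction (−∇h) has components (-0.005866 E, -0.001536 N).
Azimuth = atan2(E, N) = atan2(-0.005866, -0.001536) = 255.3° ≈ 255°.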